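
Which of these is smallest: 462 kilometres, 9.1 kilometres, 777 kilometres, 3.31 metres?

3.31 metres

462 kilometres = 462000 metres
9.1 kilometres = 9100 metres
777 kilometres = 777000 metres
3.31 metres = 3.31 metres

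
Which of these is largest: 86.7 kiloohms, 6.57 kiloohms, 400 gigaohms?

86.7 kiloohms = 86700 ohms
6.57 kiloohms = 6570 ohms
400 gigaohms = 400000000000 ohms

400 gigaohms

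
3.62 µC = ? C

0.00000362 C

micro = 1e-6, (no prefix) = 1e0; factor is 1e-6.
3.62 × 1e-6 = 0.00000362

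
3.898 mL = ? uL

milli = 1e-3, micro = 1e-6; factor is 1e3.
3.898 × 1e3 = 3898

3898 uL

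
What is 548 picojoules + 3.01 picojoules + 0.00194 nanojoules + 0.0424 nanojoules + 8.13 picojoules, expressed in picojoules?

603.48 picojoules

In picojoules:
  548 picojoules → 548
  3.01 picojoules → 3.01
  0.00194 nanojoules = 0.00194e3 picojoules = 1.94
  0.0424 nanojoules = 0.0424e3 picojoules = 42.4
  8.13 picojoules → 8.13
Sum: 548 + 3.01 + 1.94 + 42.4 + 8.13 = 603.48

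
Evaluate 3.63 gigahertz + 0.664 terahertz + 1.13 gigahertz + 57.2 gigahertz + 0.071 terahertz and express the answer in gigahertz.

796.96 gigahertz

In gigahertz:
  3.63 gigahertz → 3.63
  0.664 terahertz = 0.664 × 10^3 gigahertz = 664
  1.13 gigahertz → 1.13
  57.2 gigahertz → 57.2
  0.071 terahertz = 0.071 × 10^3 gigahertz = 71
Sum: 3.63 + 664 + 1.13 + 57.2 + 71 = 796.96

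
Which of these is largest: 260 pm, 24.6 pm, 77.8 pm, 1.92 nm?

1.92 nm

260 pm = 0.00000000026 m
24.6 pm = 0.0000000000246 m
77.8 pm = 0.0000000000778 m
1.92 nm = 0.00000000192 m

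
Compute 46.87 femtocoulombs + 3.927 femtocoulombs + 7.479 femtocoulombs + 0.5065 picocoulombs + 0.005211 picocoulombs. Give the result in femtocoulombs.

569.987 femtocoulombs

In femtocoulombs:
  46.87 femtocoulombs → 46.87
  3.927 femtocoulombs → 3.927
  7.479 femtocoulombs → 7.479
  0.5065 picocoulombs = 0.5065 × 10³ femtocoulombs = 506.5
  0.005211 picocoulombs = 0.005211 × 10³ femtocoulombs = 5.211
Sum: 46.87 + 3.927 + 7.479 + 506.5 + 5.211 = 569.987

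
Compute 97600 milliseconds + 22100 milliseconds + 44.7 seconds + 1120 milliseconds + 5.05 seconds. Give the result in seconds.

In seconds:
  97600 milliseconds = 97600e-3 seconds = 97.6
  22100 milliseconds = 22100e-3 seconds = 22.1
  44.7 seconds → 44.7
  1120 milliseconds = 1120e-3 seconds = 1.12
  5.05 seconds → 5.05
Sum: 97.6 + 22.1 + 44.7 + 1.12 + 5.05 = 170.57

170.57 seconds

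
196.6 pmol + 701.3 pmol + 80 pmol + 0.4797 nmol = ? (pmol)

1457.6 pmol

In pmol:
  196.6 pmol → 196.6
  701.3 pmol → 701.3
  80 pmol → 80
  0.4797 nmol = 0.4797 × 10^3 pmol = 479.7
Sum: 196.6 + 701.3 + 80 + 479.7 = 1457.6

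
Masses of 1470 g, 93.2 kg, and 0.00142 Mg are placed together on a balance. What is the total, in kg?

In kg:
  1470 g = 1470 × 10⁻³ kg = 1.47
  93.2 kg → 93.2
  0.00142 Mg = 0.00142 × 10³ kg = 1.42
Sum: 1.47 + 93.2 + 1.42 = 96.09

96.09 kg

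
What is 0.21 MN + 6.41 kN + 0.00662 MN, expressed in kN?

In kN:
  0.21 MN = 0.21e3 kN = 210
  6.41 kN → 6.41
  0.00662 MN = 0.00662e3 kN = 6.62
Sum: 210 + 6.41 + 6.62 = 223.03

223.03 kN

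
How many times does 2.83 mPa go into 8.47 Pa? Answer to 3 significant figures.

2990

(8.47) / (2.83 × 10^-3) = 2.993 × 10^3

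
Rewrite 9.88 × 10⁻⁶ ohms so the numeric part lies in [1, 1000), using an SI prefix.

9.88 microohms

= 9.88 × 10⁻⁶ ohms; 10⁻⁶ is micro.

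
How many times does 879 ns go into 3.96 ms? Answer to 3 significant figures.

(3.96 × 10^-3) / (879 × 10^-9) = 0.004505 × 10^6

4510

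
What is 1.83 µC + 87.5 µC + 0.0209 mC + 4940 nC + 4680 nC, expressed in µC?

In µC:
  1.83 µC → 1.83
  87.5 µC → 87.5
  0.0209 mC = 0.0209 × 10³ µC = 20.9
  4940 nC = 4940 × 10⁻³ µC = 4.94
  4680 nC = 4680 × 10⁻³ µC = 4.68
Sum: 1.83 + 87.5 + 20.9 + 4.94 + 4.68 = 119.85

119.85 µC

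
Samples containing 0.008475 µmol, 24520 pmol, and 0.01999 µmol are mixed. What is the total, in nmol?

In nmol:
  0.008475 µmol = 0.008475 × 10^3 nmol = 8.475
  24520 pmol = 24520 × 10^-3 nmol = 24.52
  0.01999 µmol = 0.01999 × 10^3 nmol = 19.99
Sum: 8.475 + 24.52 + 19.99 = 52.985

52.985 nmol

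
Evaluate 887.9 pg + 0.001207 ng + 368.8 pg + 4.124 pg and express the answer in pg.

1262.031 pg

In pg:
  887.9 pg → 887.9
  0.001207 ng = 0.001207 × 10^3 pg = 1.207
  368.8 pg → 368.8
  4.124 pg → 4.124
Sum: 887.9 + 1.207 + 368.8 + 4.124 = 1262.031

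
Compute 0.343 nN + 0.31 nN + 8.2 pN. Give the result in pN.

661.2 pN

In pN:
  0.343 nN = 0.343 × 10^3 pN = 343
  0.31 nN = 0.31 × 10^3 pN = 310
  8.2 pN → 8.2
Sum: 343 + 310 + 8.2 = 661.2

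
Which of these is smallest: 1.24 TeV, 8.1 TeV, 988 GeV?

988 GeV

1.24 TeV = 1240000000000 eV
8.1 TeV = 8100000000000 eV
988 GeV = 988000000000 eV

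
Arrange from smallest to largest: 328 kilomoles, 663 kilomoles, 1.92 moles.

1.92 moles < 328 kilomoles < 663 kilomoles

328 kilomoles = 328000 moles
663 kilomoles = 663000 moles
1.92 moles = 1.92 moles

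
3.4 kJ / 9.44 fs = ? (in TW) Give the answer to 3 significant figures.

(3.4 × 10³) / (9.44 × 10⁻¹⁵) = 0.36017 × 10¹⁸ W

360000 TW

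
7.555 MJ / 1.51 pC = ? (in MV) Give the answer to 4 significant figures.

(7.555 × 10^6) / (1.51 × 10^-12) = 5.00331 × 10^18 V

5003000000000 MV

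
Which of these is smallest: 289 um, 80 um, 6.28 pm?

6.28 pm

289 um = 0.000289 m
80 um = 0.00008 m
6.28 pm = 0.00000000000628 m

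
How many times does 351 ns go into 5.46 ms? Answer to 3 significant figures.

15600

(5.46e-3) / (351e-9) = 0.01556e6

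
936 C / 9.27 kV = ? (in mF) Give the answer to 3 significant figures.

101 mF

(936) / (9.27e3) = 100.97e-3 F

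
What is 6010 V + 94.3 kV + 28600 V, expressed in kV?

128.91 kV

In kV:
  6010 V = 6010e-3 kV = 6.01
  94.3 kV → 94.3
  28600 V = 28600e-3 kV = 28.6
Sum: 6.01 + 94.3 + 28.6 = 128.91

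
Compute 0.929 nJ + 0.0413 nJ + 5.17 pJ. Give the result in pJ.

In pJ:
  0.929 nJ = 0.929e3 pJ = 929
  0.0413 nJ = 0.0413e3 pJ = 41.3
  5.17 pJ → 5.17
Sum: 929 + 41.3 + 5.17 = 975.47

975.47 pJ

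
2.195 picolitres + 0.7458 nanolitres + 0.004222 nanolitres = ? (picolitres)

752.217 picolitres

In picolitres:
  2.195 picolitres → 2.195
  0.7458 nanolitres = 0.7458 × 10³ picolitres = 745.8
  0.004222 nanolitres = 0.004222 × 10³ picolitres = 4.222
Sum: 2.195 + 745.8 + 4.222 = 752.217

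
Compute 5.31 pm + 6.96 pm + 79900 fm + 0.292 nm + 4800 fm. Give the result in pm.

388.97 pm

In pm:
  5.31 pm → 5.31
  6.96 pm → 6.96
  79900 fm = 79900e-3 pm = 79.9
  0.292 nm = 0.292e3 pm = 292
  4800 fm = 4800e-3 pm = 4.8
Sum: 5.31 + 6.96 + 79.9 + 292 + 4.8 = 388.97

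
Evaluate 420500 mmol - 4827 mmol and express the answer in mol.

415.673 mol

In mol:
  420500 mmol = 420500 × 10⁻³ mol = 420.5
  4827 mmol = 4827 × 10⁻³ mol = 4.827
Difference: 420.5 - 4.827 = 415.673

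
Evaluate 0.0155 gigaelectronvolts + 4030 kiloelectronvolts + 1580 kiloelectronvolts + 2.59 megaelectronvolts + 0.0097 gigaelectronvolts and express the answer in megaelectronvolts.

33.4 megaelectronvolts

In megaelectronvolts:
  0.0155 gigaelectronvolts = 0.0155e3 megaelectronvolts = 15.5
  4030 kiloelectronvolts = 4030e-3 megaelectronvolts = 4.03
  1580 kiloelectronvolts = 1580e-3 megaelectronvolts = 1.58
  2.59 megaelectronvolts → 2.59
  0.0097 gigaelectronvolts = 0.0097e3 megaelectronvolts = 9.7
Sum: 15.5 + 4.03 + 1.58 + 2.59 + 9.7 = 33.4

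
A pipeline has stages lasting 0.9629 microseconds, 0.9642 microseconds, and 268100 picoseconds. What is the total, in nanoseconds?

2195.2 nanoseconds

In nanoseconds:
  0.9629 microseconds = 0.9629 × 10^3 nanoseconds = 962.9
  0.9642 microseconds = 0.9642 × 10^3 nanoseconds = 964.2
  268100 picoseconds = 268100 × 10^-3 nanoseconds = 268.1
Sum: 962.9 + 964.2 + 268.1 = 2195.2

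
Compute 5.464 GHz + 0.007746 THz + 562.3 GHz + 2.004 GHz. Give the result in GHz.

In GHz:
  5.464 GHz → 5.464
  0.007746 THz = 0.007746 × 10³ GHz = 7.746
  562.3 GHz → 562.3
  2.004 GHz → 2.004
Sum: 5.464 + 7.746 + 562.3 + 2.004 = 577.514

577.514 GHz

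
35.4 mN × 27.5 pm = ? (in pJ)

0.9735 pJ

35.4 × 10⁻³ × 27.5 × 10⁻¹² = 973.5 × 10⁻¹⁵ J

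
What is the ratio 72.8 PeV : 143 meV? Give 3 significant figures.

(72.8 × 10¹⁵) / (143 × 10⁻³) = 0.5091 × 10¹⁸

509000000000000000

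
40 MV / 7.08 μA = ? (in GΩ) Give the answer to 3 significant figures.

(40 × 10^6) / (7.08 × 10^-6) = 5.6497 × 10^12 Ω

5650 GΩ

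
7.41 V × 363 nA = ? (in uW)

2.68983 uW

7.41 × 363e-9 = 2689.83e-9 W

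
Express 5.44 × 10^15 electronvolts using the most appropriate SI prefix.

= 5.44 × 10^15 electronvolts; 10^15 is peta.

5.44 petaelectronvolts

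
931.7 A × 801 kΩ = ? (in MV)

931.7 × 801 × 10^3 = 746291.7 × 10^3 V

746.2917 MV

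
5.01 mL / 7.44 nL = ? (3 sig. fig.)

(5.01 × 10⁻³) / (7.44 × 10⁻⁹) = 0.6734 × 10⁶

673000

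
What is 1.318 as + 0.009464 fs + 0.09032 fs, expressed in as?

101.102 as

In as:
  1.318 as → 1.318
  0.009464 fs = 0.009464 × 10³ as = 9.464
  0.09032 fs = 0.09032 × 10³ as = 90.32
Sum: 1.318 + 9.464 + 90.32 = 101.102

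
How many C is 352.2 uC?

0.0003522 C

micro = 10⁻⁶, (no prefix) = 10⁰; factor is 10⁻⁶.
352.2 × 10⁻⁶ = 0.0003522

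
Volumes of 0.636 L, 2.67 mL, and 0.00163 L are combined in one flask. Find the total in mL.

In mL:
  0.636 L = 0.636 × 10³ mL = 636
  2.67 mL → 2.67
  0.00163 L = 0.00163 × 10³ mL = 1.63
Sum: 636 + 2.67 + 1.63 = 640.3

640.3 mL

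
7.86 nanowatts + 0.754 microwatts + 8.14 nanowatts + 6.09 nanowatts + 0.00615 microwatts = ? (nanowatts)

782.24 nanowatts

In nanowatts:
  7.86 nanowatts → 7.86
  0.754 microwatts = 0.754 × 10³ nanowatts = 754
  8.14 nanowatts → 8.14
  6.09 nanowatts → 6.09
  0.00615 microwatts = 0.00615 × 10³ nanowatts = 6.15
Sum: 7.86 + 754 + 8.14 + 6.09 + 6.15 = 782.24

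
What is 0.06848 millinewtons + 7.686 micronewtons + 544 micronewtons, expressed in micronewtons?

620.166 micronewtons

In micronewtons:
  0.06848 millinewtons = 0.06848 × 10³ micronewtons = 68.48
  7.686 micronewtons → 7.686
  544 micronewtons → 544
Sum: 68.48 + 7.686 + 544 = 620.166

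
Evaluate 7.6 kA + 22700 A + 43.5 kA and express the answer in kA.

73.8 kA

In kA:
  7.6 kA → 7.6
  22700 A = 22700 × 10⁻³ kA = 22.7
  43.5 kA → 43.5
Sum: 7.6 + 22.7 + 43.5 = 73.8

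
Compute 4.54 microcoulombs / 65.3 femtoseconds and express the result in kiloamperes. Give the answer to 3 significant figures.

(4.54 × 10^-6) / (65.3 × 10^-15) = 0.069525 × 10^9 A

69500 kiloamperes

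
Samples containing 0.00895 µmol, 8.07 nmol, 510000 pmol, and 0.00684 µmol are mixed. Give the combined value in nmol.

In nmol:
  0.00895 µmol = 0.00895 × 10³ nmol = 8.95
  8.07 nmol → 8.07
  510000 pmol = 510000 × 10⁻³ nmol = 510
  0.00684 µmol = 0.00684 × 10³ nmol = 6.84
Sum: 8.95 + 8.07 + 510 + 6.84 = 533.86

533.86 nmol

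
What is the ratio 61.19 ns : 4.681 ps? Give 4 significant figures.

(61.19 × 10⁻⁹) / (4.681 × 10⁻¹²) = 13.072 × 10³

13070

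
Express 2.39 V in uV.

2390000 uV

(no prefix) = 1e0, micro = 1e-6; factor is 1e6.
2.39 × 1e6 = 2390000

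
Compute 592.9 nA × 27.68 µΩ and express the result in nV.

592.9e-9 × 27.68e-6 = 16411.472e-15 V

0.016411472 nV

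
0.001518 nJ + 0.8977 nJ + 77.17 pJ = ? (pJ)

In pJ:
  0.001518 nJ = 0.001518 × 10³ pJ = 1.518
  0.8977 nJ = 0.8977 × 10³ pJ = 897.7
  77.17 pJ → 77.17
Sum: 1.518 + 897.7 + 77.17 = 976.388

976.388 pJ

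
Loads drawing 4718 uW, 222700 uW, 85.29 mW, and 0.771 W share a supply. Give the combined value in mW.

In mW:
  4718 uW = 4718e-3 mW = 4.718
  222700 uW = 222700e-3 mW = 222.7
  85.29 mW → 85.29
  0.771 W = 0.771e3 mW = 771
Sum: 4.718 + 222.7 + 85.29 + 771 = 1083.708

1083.708 mW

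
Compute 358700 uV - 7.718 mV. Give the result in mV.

350.982 mV

In mV:
  358700 uV = 358700e-3 mV = 358.7
  7.718 mV → 7.718
Difference: 358.7 - 7.718 = 350.982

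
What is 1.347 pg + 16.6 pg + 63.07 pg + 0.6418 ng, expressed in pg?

722.817 pg

In pg:
  1.347 pg → 1.347
  16.6 pg → 16.6
  63.07 pg → 63.07
  0.6418 ng = 0.6418 × 10^3 pg = 641.8
Sum: 1.347 + 16.6 + 63.07 + 641.8 = 722.817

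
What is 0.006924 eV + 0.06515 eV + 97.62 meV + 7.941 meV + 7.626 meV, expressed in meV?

185.261 meV

In meV:
  0.006924 eV = 0.006924 × 10^3 meV = 6.924
  0.06515 eV = 0.06515 × 10^3 meV = 65.15
  97.62 meV → 97.62
  7.941 meV → 7.941
  7.626 meV → 7.626
Sum: 6.924 + 65.15 + 97.62 + 7.941 + 7.626 = 185.261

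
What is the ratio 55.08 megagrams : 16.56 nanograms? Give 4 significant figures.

(55.08 × 10⁶) / (16.56 × 10⁻⁹) = 3.3261 × 10¹⁵

3326000000000000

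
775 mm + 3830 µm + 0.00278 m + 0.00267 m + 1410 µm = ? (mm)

In mm:
  775 mm → 775
  3830 µm = 3830 × 10⁻³ mm = 3.83
  0.00278 m = 0.00278 × 10³ mm = 2.78
  0.00267 m = 0.00267 × 10³ mm = 2.67
  1410 µm = 1410 × 10⁻³ mm = 1.41
Sum: 775 + 3.83 + 2.78 + 2.67 + 1.41 = 785.69

785.69 mm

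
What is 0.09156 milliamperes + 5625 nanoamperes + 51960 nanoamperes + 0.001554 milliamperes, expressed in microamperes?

150.699 microamperes

In microamperes:
  0.09156 milliamperes = 0.09156 × 10^3 microamperes = 91.56
  5625 nanoamperes = 5625 × 10^-3 microamperes = 5.625
  51960 nanoamperes = 51960 × 10^-3 microamperes = 51.96
  0.001554 milliamperes = 0.001554 × 10^3 microamperes = 1.554
Sum: 91.56 + 5.625 + 51.96 + 1.554 = 150.699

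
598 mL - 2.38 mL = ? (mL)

In mL:
  598 mL → 598
  2.38 mL → 2.38
Difference: 598 - 2.38 = 595.62

595.62 mL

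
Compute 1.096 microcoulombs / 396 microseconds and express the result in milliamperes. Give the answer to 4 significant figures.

(1.096 × 10⁻⁶) / (396 × 10⁻⁶) = 0.00276768 A

2.768 milliamperes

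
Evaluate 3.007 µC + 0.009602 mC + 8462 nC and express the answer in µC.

21.071 µC

In µC:
  3.007 µC → 3.007
  0.009602 mC = 0.009602 × 10³ µC = 9.602
  8462 nC = 8462 × 10⁻³ µC = 8.462
Sum: 3.007 + 9.602 + 8.462 = 21.071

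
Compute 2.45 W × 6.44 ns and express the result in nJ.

2.45 × 6.44e-9 = 15.778e-9 J

15.778 nJ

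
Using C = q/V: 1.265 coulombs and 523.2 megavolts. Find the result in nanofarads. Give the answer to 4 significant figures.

2.418 nanofarads

(1.265) / (523.2e6) = 0.00241781e-6 F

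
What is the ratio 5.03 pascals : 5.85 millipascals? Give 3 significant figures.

(5.03) / (5.85 × 10^-3) = 0.8598 × 10^3

860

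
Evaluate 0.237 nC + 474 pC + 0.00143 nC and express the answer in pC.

712.43 pC

In pC:
  0.237 nC = 0.237 × 10³ pC = 237
  474 pC → 474
  0.00143 nC = 0.00143 × 10³ pC = 1.43
Sum: 237 + 474 + 1.43 = 712.43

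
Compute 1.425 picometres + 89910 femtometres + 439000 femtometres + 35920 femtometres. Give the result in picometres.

566.255 picometres

In picometres:
  1.425 picometres → 1.425
  89910 femtometres = 89910 × 10⁻³ picometres = 89.91
  439000 femtometres = 439000 × 10⁻³ picometres = 439
  35920 femtometres = 35920 × 10⁻³ picometres = 35.92
Sum: 1.425 + 89.91 + 439 + 35.92 = 566.255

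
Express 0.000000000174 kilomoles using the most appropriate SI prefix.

174 nanomoles

= 174e-9 moles; 1e-9 is nano.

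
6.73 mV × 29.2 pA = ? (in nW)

0.000196516 nW

6.73e-3 × 29.2e-12 = 196.516e-15 W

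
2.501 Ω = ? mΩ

2501 mΩ

(no prefix) = 10^0, milli = 10^-3; factor is 10^3.
2.501 × 10^3 = 2501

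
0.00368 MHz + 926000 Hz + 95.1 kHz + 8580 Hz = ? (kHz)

In kHz:
  0.00368 MHz = 0.00368e3 kHz = 3.68
  926000 Hz = 926000e-3 kHz = 926
  95.1 kHz → 95.1
  8580 Hz = 8580e-3 kHz = 8.58
Sum: 3.68 + 926 + 95.1 + 8.58 = 1033.36

1033.36 kHz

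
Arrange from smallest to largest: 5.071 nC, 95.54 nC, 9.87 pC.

9.87 pC < 5.071 nC < 95.54 nC

5.071 nC = 0.000000005071 C
95.54 nC = 0.00000009554 C
9.87 pC = 0.00000000000987 C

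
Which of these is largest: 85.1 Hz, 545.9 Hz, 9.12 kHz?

9.12 kHz

85.1 Hz = 85.1 Hz
545.9 Hz = 545.9 Hz
9.12 kHz = 9120 Hz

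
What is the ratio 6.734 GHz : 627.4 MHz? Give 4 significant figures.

10.73

(6.734 × 10^9) / (627.4 × 10^6) = 0.010733 × 10^3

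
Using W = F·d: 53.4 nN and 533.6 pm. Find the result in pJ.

53.4 × 10^-9 × 533.6 × 10^-12 = 28494.24 × 10^-21 J

0.00002849424 pJ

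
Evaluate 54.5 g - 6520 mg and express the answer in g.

47.98 g

In g:
  54.5 g → 54.5
  6520 mg = 6520e-3 g = 6.52
Difference: 54.5 - 6.52 = 47.98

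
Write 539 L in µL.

(no prefix) = 10^0, micro = 10^-6; factor is 10^6.
539 × 10^6 = 539000000

539000000 µL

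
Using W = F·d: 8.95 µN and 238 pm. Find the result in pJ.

8.95 × 10⁻⁶ × 238 × 10⁻¹² = 2130.1 × 10⁻¹⁸ J

0.0021301 pJ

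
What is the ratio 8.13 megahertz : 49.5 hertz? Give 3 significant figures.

164000

(8.13 × 10^6) / (49.5) = 0.1642 × 10^6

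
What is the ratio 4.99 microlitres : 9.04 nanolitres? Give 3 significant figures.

552

(4.99 × 10⁻⁶) / (9.04 × 10⁻⁹) = 0.552 × 10³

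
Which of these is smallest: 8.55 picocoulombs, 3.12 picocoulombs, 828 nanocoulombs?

3.12 picocoulombs

8.55 picocoulombs = 0.00000000000855 coulombs
3.12 picocoulombs = 0.00000000000312 coulombs
828 nanocoulombs = 0.000000828 coulombs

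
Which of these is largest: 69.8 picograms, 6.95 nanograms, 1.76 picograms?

6.95 nanograms

69.8 picograms = 0.0000000000698 grams
6.95 nanograms = 0.00000000695 grams
1.76 picograms = 0.00000000000176 grams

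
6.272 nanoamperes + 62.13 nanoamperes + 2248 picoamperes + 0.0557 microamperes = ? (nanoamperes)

126.35 nanoamperes

In nanoamperes:
  6.272 nanoamperes → 6.272
  62.13 nanoamperes → 62.13
  2248 picoamperes = 2248 × 10⁻³ nanoamperes = 2.248
  0.0557 microamperes = 0.0557 × 10³ nanoamperes = 55.7
Sum: 6.272 + 62.13 + 2.248 + 55.7 = 126.35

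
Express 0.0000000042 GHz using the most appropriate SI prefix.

= 4.2 Hz; mantissa already in [1, 1000).

4.2 Hz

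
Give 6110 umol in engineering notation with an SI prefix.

= 6.11 × 10⁻³ mol; 10⁻³ is milli.

6.11 mmol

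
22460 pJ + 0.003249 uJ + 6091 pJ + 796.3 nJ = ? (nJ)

828.1 nJ

In nJ:
  22460 pJ = 22460 × 10⁻³ nJ = 22.46
  0.003249 uJ = 0.003249 × 10³ nJ = 3.249
  6091 pJ = 6091 × 10⁻³ nJ = 6.091
  796.3 nJ → 796.3
Sum: 22.46 + 3.249 + 6.091 + 796.3 = 828.1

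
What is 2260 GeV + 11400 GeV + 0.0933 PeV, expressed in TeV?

106.96 TeV

In TeV:
  2260 GeV = 2260e-3 TeV = 2.26
  11400 GeV = 11400e-3 TeV = 11.4
  0.0933 PeV = 0.0933e3 TeV = 93.3
Sum: 2.26 + 11.4 + 93.3 = 106.96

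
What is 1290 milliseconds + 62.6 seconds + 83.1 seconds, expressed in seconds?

146.99 seconds

In seconds:
  1290 milliseconds = 1290 × 10^-3 seconds = 1.29
  62.6 seconds → 62.6
  83.1 seconds → 83.1
Sum: 1.29 + 62.6 + 83.1 = 146.99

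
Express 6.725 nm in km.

nano = 10⁻⁹, kilo = 10³; factor is 10⁻¹².
6.725 × 10⁻¹² = 0.000000000006725

0.000000000006725 km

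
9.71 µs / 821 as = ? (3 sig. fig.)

(9.71 × 10^-6) / (821 × 10^-18) = 0.01183 × 10^12

11800000000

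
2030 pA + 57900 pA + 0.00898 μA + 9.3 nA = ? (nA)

78.21 nA

In nA:
  2030 pA = 2030e-3 nA = 2.03
  57900 pA = 57900e-3 nA = 57.9
  0.00898 μA = 0.00898e3 nA = 8.98
  9.3 nA → 9.3
Sum: 2.03 + 57.9 + 8.98 + 9.3 = 78.21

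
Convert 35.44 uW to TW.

micro = 1e-6, tera = 1e12; factor is 1e-18.
35.44 × 1e-18 = 0.00000000000000003544

0.00000000000000003544 TW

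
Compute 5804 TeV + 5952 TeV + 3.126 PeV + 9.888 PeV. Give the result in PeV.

In PeV:
  5804 TeV = 5804 × 10⁻³ PeV = 5.804
  5952 TeV = 5952 × 10⁻³ PeV = 5.952
  3.126 PeV → 3.126
  9.888 PeV → 9.888
Sum: 5.804 + 5.952 + 3.126 + 9.888 = 24.77

24.77 PeV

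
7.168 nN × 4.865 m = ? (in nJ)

34.87232 nJ

7.168 × 10^-9 × 4.865 = 34.87232 × 10^-9 J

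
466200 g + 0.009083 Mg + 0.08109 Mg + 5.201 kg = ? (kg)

561.574 kg

In kg:
  466200 g = 466200 × 10⁻³ kg = 466.2
  0.009083 Mg = 0.009083 × 10³ kg = 9.083
  0.08109 Mg = 0.08109 × 10³ kg = 81.09
  5.201 kg → 5.201
Sum: 466.2 + 9.083 + 81.09 + 5.201 = 561.574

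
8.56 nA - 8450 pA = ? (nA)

In nA:
  8.56 nA → 8.56
  8450 pA = 8450 × 10^-3 nA = 8.45
Difference: 8.56 - 8.45 = 0.11

0.11 nA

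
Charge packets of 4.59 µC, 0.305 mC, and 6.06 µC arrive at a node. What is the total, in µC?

In µC:
  4.59 µC → 4.59
  0.305 mC = 0.305 × 10^3 µC = 305
  6.06 µC → 6.06
Sum: 4.59 + 305 + 6.06 = 315.65

315.65 µC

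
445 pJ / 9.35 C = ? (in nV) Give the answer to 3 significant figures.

0.0476 nV

(445e-12) / (9.35) = 47.594e-12 V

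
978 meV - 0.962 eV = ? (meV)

16 meV

In meV:
  978 meV → 978
  0.962 eV = 0.962 × 10³ meV = 962
Difference: 978 - 962 = 16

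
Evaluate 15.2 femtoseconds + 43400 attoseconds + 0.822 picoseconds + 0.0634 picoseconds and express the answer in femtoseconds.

944 femtoseconds

In femtoseconds:
  15.2 femtoseconds → 15.2
  43400 attoseconds = 43400 × 10⁻³ femtoseconds = 43.4
  0.822 picoseconds = 0.822 × 10³ femtoseconds = 822
  0.0634 picoseconds = 0.0634 × 10³ femtoseconds = 63.4
Sum: 15.2 + 43.4 + 822 + 63.4 = 944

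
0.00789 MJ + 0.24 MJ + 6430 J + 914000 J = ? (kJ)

1168.32 kJ

In kJ:
  0.00789 MJ = 0.00789 × 10^3 kJ = 7.89
  0.24 MJ = 0.24 × 10^3 kJ = 240
  6430 J = 6430 × 10^-3 kJ = 6.43
  914000 J = 914000 × 10^-3 kJ = 914
Sum: 7.89 + 240 + 6.43 + 914 = 1168.32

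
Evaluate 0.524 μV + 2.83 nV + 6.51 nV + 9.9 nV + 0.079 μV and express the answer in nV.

In nV:
  0.524 μV = 0.524e3 nV = 524
  2.83 nV → 2.83
  6.51 nV → 6.51
  9.9 nV → 9.9
  0.079 μV = 0.079e3 nV = 79
Sum: 524 + 2.83 + 6.51 + 9.9 + 79 = 622.24

622.24 nV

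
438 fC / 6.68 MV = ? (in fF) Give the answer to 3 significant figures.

0.0000656 fF

(438e-15) / (6.68e6) = 65.569e-21 F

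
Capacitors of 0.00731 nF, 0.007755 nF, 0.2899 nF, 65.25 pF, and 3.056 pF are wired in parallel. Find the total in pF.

373.271 pF

In pF:
  0.00731 nF = 0.00731 × 10^3 pF = 7.31
  0.007755 nF = 0.007755 × 10^3 pF = 7.755
  0.2899 nF = 0.2899 × 10^3 pF = 289.9
  65.25 pF → 65.25
  3.056 pF → 3.056
Sum: 7.31 + 7.755 + 289.9 + 65.25 + 3.056 = 373.271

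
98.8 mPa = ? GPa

milli = 10⁻³, giga = 10⁹; factor is 10⁻¹².
98.8 × 10⁻¹² = 0.0000000000988

0.0000000000988 GPa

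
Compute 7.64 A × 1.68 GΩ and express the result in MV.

12835.2 MV

7.64 × 1.68 × 10^9 = 12.8352 × 10^9 V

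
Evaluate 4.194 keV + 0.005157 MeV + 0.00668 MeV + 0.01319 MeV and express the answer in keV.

29.221 keV

In keV:
  4.194 keV → 4.194
  0.005157 MeV = 0.005157e3 keV = 5.157
  0.00668 MeV = 0.00668e3 keV = 6.68
  0.01319 MeV = 0.01319e3 keV = 13.19
Sum: 4.194 + 5.157 + 6.68 + 13.19 = 29.221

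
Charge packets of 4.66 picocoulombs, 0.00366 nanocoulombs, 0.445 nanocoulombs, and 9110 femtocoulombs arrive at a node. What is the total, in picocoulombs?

In picocoulombs:
  4.66 picocoulombs → 4.66
  0.00366 nanocoulombs = 0.00366e3 picocoulombs = 3.66
  0.445 nanocoulombs = 0.445e3 picocoulombs = 445
  9110 femtocoulombs = 9110e-3 picocoulombs = 9.11
Sum: 4.66 + 3.66 + 445 + 9.11 = 462.43

462.43 picocoulombs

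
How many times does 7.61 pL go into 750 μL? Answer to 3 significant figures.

98600000

(750e-6) / (7.61e-12) = 98.55e6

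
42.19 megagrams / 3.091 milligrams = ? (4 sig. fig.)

13650000000

(42.19e6) / (3.091e-3) = 13.649e9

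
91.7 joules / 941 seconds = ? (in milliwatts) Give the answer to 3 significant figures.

97.4 milliwatts

(91.7) / (941) = 0.09745 W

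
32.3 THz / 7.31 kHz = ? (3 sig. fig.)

4420000000

(32.3e12) / (7.31e3) = 4.419e9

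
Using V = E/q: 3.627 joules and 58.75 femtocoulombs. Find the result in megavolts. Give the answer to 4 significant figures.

61740000 megavolts

(3.627) / (58.75e-15) = 0.0617362e15 V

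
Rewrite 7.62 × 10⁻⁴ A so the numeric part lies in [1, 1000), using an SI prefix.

= 762 × 10⁻⁶ A; 10⁻⁶ is micro.

762 μA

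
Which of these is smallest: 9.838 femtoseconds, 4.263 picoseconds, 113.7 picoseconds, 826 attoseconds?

826 attoseconds

9.838 femtoseconds = 0.000000000000009838 seconds
4.263 picoseconds = 0.000000000004263 seconds
113.7 picoseconds = 0.0000000001137 seconds
826 attoseconds = 0.000000000000000826 seconds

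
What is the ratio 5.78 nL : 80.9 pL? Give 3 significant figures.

71.4

(5.78 × 10^-9) / (80.9 × 10^-12) = 0.07145 × 10^3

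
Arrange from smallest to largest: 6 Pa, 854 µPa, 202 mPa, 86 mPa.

6 Pa = 6 Pa
854 µPa = 0.000854 Pa
202 mPa = 0.202 Pa
86 mPa = 0.086 Pa

854 µPa < 86 mPa < 202 mPa < 6 Pa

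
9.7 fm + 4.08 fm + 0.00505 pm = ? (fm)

18.83 fm

In fm:
  9.7 fm → 9.7
  4.08 fm → 4.08
  0.00505 pm = 0.00505 × 10^3 fm = 5.05
Sum: 9.7 + 4.08 + 5.05 = 18.83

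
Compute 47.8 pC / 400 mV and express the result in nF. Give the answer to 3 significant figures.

(47.8e-12) / (400e-3) = 0.1195e-9 F

0.120 nF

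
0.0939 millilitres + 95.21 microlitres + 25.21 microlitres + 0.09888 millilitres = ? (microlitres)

In microlitres:
  0.0939 millilitres = 0.0939e3 microlitres = 93.9
  95.21 microlitres → 95.21
  25.21 microlitres → 25.21
  0.09888 millilitres = 0.09888e3 microlitres = 98.88
Sum: 93.9 + 95.21 + 25.21 + 98.88 = 313.2

313.2 microlitres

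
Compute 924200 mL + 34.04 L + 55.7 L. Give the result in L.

In L:
  924200 mL = 924200 × 10⁻³ L = 924.2
  34.04 L → 34.04
  55.7 L → 55.7
Sum: 924.2 + 34.04 + 55.7 = 1013.94

1013.94 L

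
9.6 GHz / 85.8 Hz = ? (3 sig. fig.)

(9.6e9) / (85.8) = 0.1119e9

112000000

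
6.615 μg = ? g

0.000006615 g

micro = 10^-6, (no prefix) = 10^0; factor is 10^-6.
6.615 × 10^-6 = 0.000006615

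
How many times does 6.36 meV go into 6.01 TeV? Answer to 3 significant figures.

945000000000000

(6.01e12) / (6.36e-3) = 0.945e15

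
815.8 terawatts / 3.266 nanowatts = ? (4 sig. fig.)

(815.8 × 10¹²) / (3.266 × 10⁻⁹) = 249.79 × 10²¹

249800000000000000000000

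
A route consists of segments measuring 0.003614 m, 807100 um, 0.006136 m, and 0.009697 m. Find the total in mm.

In mm:
  0.003614 m = 0.003614 × 10³ mm = 3.614
  807100 um = 807100 × 10⁻³ mm = 807.1
  0.006136 m = 0.006136 × 10³ mm = 6.136
  0.009697 m = 0.009697 × 10³ mm = 9.697
Sum: 3.614 + 807.1 + 6.136 + 9.697 = 826.547

826.547 mm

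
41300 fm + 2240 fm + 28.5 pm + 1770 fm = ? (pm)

73.81 pm

In pm:
  41300 fm = 41300 × 10^-3 pm = 41.3
  2240 fm = 2240 × 10^-3 pm = 2.24
  28.5 pm → 28.5
  1770 fm = 1770 × 10^-3 pm = 1.77
Sum: 41.3 + 2.24 + 28.5 + 1.77 = 73.81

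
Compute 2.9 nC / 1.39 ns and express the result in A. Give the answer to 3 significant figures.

(2.9 × 10^-9) / (1.39 × 10^-9) = 2.0863 A

2.09 A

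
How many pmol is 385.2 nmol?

nano = 10⁻⁹, pico = 10⁻¹²; factor is 10³.
385.2 × 10³ = 385200

385200 pmol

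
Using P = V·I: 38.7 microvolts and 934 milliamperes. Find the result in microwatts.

38.7 × 10⁻⁶ × 934 × 10⁻³ = 36145.8 × 10⁻⁹ W

36.1458 microwatts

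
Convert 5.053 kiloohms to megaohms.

kilo = 10³, mega = 10⁶; factor is 10⁻³.
5.053 × 10⁻³ = 0.005053

0.005053 megaohms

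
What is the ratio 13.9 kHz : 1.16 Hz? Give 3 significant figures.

12000

(13.9e3) / (1.16) = 11.98e3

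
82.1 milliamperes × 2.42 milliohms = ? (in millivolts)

82.1e-3 × 2.42e-3 = 198.682e-6 V

0.198682 millivolts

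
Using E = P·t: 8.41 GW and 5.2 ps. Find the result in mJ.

43.732 mJ

8.41 × 10⁹ × 5.2 × 10⁻¹² = 43.732 × 10⁻³ J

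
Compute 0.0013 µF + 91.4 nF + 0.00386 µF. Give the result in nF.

96.56 nF

In nF:
  0.0013 µF = 0.0013 × 10^3 nF = 1.3
  91.4 nF → 91.4
  0.00386 µF = 0.00386 × 10^3 nF = 3.86
Sum: 1.3 + 91.4 + 3.86 = 96.56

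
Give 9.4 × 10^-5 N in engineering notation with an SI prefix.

94 uN

= 94 × 10^-6 N; 10^-6 is micro.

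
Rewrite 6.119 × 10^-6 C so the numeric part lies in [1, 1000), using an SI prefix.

= 6.119 × 10^-6 C; 10^-6 is micro.

6.119 uC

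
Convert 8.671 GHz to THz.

0.008671 THz

giga = 10⁹, tera = 10¹²; factor is 10⁻³.
8.671 × 10⁻³ = 0.008671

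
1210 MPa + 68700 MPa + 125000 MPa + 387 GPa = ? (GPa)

In GPa:
  1210 MPa = 1210 × 10^-3 GPa = 1.21
  68700 MPa = 68700 × 10^-3 GPa = 68.7
  125000 MPa = 125000 × 10^-3 GPa = 125
  387 GPa → 387
Sum: 1.21 + 68.7 + 125 + 387 = 581.91

581.91 GPa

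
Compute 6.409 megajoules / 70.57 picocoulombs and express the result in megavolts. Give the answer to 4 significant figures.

90820000000 megavolts

(6.409e6) / (70.57e-12) = 0.0908176e18 V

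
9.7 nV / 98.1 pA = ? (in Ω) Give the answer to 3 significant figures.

98.9 Ω

(9.7 × 10⁻⁹) / (98.1 × 10⁻¹²) = 0.098879 × 10³ Ω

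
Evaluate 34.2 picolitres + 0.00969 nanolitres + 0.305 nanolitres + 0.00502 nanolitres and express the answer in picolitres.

353.91 picolitres

In picolitres:
  34.2 picolitres → 34.2
  0.00969 nanolitres = 0.00969e3 picolitres = 9.69
  0.305 nanolitres = 0.305e3 picolitres = 305
  0.00502 nanolitres = 0.00502e3 picolitres = 5.02
Sum: 34.2 + 9.69 + 305 + 5.02 = 353.91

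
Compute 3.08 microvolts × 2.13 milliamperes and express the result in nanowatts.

6.5604 nanowatts

3.08 × 10^-6 × 2.13 × 10^-3 = 6.5604 × 10^-9 W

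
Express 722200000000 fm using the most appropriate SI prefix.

= 722.2e-6 m; 1e-6 is micro.

722.2 µm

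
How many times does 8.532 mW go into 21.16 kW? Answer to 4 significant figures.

(21.16 × 10³) / (8.532 × 10⁻³) = 2.4801 × 10⁶

2480000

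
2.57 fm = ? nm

femto = 10⁻¹⁵, nano = 10⁻⁹; factor is 10⁻⁶.
2.57 × 10⁻⁶ = 0.00000257

0.00000257 nm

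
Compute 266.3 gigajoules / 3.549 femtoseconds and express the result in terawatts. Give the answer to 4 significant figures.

(266.3 × 10⁹) / (3.549 × 10⁻¹⁵) = 75.0352 × 10²⁴ W

75040000000000 terawatts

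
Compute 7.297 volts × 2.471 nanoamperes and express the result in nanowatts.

7.297 × 2.471e-9 = 18.030887e-9 W

18.030887 nanowatts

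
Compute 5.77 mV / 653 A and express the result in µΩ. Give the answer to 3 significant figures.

8.84 µΩ

(5.77 × 10^-3) / (653) = 0.0088361 × 10^-3 Ω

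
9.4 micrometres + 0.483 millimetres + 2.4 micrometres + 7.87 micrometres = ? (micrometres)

In micrometres:
  9.4 micrometres → 9.4
  0.483 millimetres = 0.483e3 micrometres = 483
  2.4 micrometres → 2.4
  7.87 micrometres → 7.87
Sum: 9.4 + 483 + 2.4 + 7.87 = 502.67

502.67 micrometres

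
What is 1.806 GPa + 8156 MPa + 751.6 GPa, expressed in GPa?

761.562 GPa

In GPa:
  1.806 GPa → 1.806
  8156 MPa = 8156 × 10^-3 GPa = 8.156
  751.6 GPa → 751.6
Sum: 1.806 + 8.156 + 751.6 = 761.562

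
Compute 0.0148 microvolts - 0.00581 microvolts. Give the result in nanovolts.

In nanovolts:
  0.0148 microvolts = 0.0148 × 10^3 nanovolts = 14.8
  0.00581 microvolts = 0.00581 × 10^3 nanovolts = 5.81
Difference: 14.8 - 5.81 = 8.99

8.99 nanovolts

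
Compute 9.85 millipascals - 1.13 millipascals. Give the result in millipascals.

8.72 millipascals

In millipascals:
  9.85 millipascals → 9.85
  1.13 millipascals → 1.13
Difference: 9.85 - 1.13 = 8.72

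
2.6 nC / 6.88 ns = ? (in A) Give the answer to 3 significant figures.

0.378 A

(2.6 × 10^-9) / (6.88 × 10^-9) = 0.37791 A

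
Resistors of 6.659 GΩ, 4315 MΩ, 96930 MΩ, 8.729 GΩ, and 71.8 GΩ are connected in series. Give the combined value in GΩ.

In GΩ:
  6.659 GΩ → 6.659
  4315 MΩ = 4315 × 10⁻³ GΩ = 4.315
  96930 MΩ = 96930 × 10⁻³ GΩ = 96.93
  8.729 GΩ → 8.729
  71.8 GΩ → 71.8
Sum: 6.659 + 4.315 + 96.93 + 8.729 + 71.8 = 188.433

188.433 GΩ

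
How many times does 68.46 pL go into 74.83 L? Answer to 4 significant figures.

(74.83) / (68.46 × 10^-12) = 1.093 × 10^12

1093000000000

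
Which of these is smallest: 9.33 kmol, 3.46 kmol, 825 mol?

825 mol

9.33 kmol = 9330 mol
3.46 kmol = 3460 mol
825 mol = 825 mol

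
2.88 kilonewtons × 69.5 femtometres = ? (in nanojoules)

0.20016 nanojoules

2.88 × 10³ × 69.5 × 10⁻¹⁵ = 200.16 × 10⁻¹² J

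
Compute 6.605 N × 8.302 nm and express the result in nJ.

54.83471 nJ

6.605 × 8.302 × 10^-9 = 54.83471 × 10^-9 J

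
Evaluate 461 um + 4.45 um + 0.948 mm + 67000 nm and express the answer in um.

1480.45 um

In um:
  461 um → 461
  4.45 um → 4.45
  0.948 mm = 0.948 × 10³ um = 948
  67000 nm = 67000 × 10⁻³ um = 67
Sum: 461 + 4.45 + 948 + 67 = 1480.45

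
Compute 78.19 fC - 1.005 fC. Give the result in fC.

77.185 fC

In fC:
  78.19 fC → 78.19
  1.005 fC → 1.005
Difference: 78.19 - 1.005 = 77.185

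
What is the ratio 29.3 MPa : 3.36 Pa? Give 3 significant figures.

(29.3 × 10⁶) / (3.36) = 8.72 × 10⁶

8720000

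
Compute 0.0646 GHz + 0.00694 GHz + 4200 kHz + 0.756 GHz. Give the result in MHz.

831.74 MHz

In MHz:
  0.0646 GHz = 0.0646e3 MHz = 64.6
  0.00694 GHz = 0.00694e3 MHz = 6.94
  4200 kHz = 4200e-3 MHz = 4.2
  0.756 GHz = 0.756e3 MHz = 756
Sum: 64.6 + 6.94 + 4.2 + 756 = 831.74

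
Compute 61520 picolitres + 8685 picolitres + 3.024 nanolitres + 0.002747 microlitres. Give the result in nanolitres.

75.976 nanolitres

In nanolitres:
  61520 picolitres = 61520e-3 nanolitres = 61.52
  8685 picolitres = 8685e-3 nanolitres = 8.685
  3.024 nanolitres → 3.024
  0.002747 microlitres = 0.002747e3 nanolitres = 2.747
Sum: 61.52 + 8.685 + 3.024 + 2.747 = 75.976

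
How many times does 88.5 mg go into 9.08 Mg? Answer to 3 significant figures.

103000000

(9.08 × 10⁶) / (88.5 × 10⁻³) = 0.1026 × 10⁹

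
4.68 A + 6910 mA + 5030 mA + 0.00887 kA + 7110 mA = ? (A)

32.6 A

In A:
  4.68 A → 4.68
  6910 mA = 6910 × 10⁻³ A = 6.91
  5030 mA = 5030 × 10⁻³ A = 5.03
  0.00887 kA = 0.00887 × 10³ A = 8.87
  7110 mA = 7110 × 10⁻³ A = 7.11
Sum: 4.68 + 6.91 + 5.03 + 8.87 + 7.11 = 32.6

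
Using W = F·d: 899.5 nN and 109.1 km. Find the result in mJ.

899.5 × 10^-9 × 109.1 × 10^3 = 98135.45 × 10^-6 J

98.13545 mJ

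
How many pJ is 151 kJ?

kilo = 10³, pico = 10⁻¹²; factor is 10¹⁵.
151 × 10¹⁵ = 151000000000000000

151000000000000000 pJ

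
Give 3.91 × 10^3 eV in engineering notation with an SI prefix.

3.91 keV

= 3.91 × 10^3 eV; 10^3 is kilo.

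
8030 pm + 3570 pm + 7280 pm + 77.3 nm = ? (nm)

96.18 nm

In nm:
  8030 pm = 8030 × 10^-3 nm = 8.03
  3570 pm = 3570 × 10^-3 nm = 3.57
  7280 pm = 7280 × 10^-3 nm = 7.28
  77.3 nm → 77.3
Sum: 8.03 + 3.57 + 7.28 + 77.3 = 96.18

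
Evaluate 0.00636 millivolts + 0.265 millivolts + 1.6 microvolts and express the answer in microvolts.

272.96 microvolts

In microvolts:
  0.00636 millivolts = 0.00636 × 10^3 microvolts = 6.36
  0.265 millivolts = 0.265 × 10^3 microvolts = 265
  1.6 microvolts → 1.6
Sum: 6.36 + 265 + 1.6 = 272.96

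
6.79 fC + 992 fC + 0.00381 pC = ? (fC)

In fC:
  6.79 fC → 6.79
  992 fC → 992
  0.00381 pC = 0.00381e3 fC = 3.81
Sum: 6.79 + 992 + 3.81 = 1002.6

1002.6 fC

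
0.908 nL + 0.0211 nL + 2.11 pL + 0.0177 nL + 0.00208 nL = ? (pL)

In pL:
  0.908 nL = 0.908 × 10³ pL = 908
  0.0211 nL = 0.0211 × 10³ pL = 21.1
  2.11 pL → 2.11
  0.0177 nL = 0.0177 × 10³ pL = 17.7
  0.00208 nL = 0.00208 × 10³ pL = 2.08
Sum: 908 + 21.1 + 2.11 + 17.7 + 2.08 = 950.99

950.99 pL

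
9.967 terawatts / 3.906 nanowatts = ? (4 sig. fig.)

2552000000000000000000

(9.967e12) / (3.906e-9) = 2.5517e21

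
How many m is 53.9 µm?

micro = 10⁻⁶, (no prefix) = 10⁰; factor is 10⁻⁶.
53.9 × 10⁻⁶ = 0.0000539

0.0000539 m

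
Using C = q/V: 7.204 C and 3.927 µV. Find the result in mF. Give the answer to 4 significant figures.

1834000000 mF

(7.204) / (3.927e-6) = 1.83448e6 F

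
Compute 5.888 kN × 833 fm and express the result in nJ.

5.888 × 10^3 × 833 × 10^-15 = 4904.704 × 10^-12 J

4.904704 nJ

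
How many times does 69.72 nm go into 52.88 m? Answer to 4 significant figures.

(52.88) / (69.72 × 10⁻⁹) = 0.75846 × 10⁹

758500000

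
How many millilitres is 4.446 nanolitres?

0.000004446 millilitres

nano = 10^-9, milli = 10^-3; factor is 10^-6.
4.446 × 10^-6 = 0.000004446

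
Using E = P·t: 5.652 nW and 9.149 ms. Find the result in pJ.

5.652e-9 × 9.149e-3 = 51.710148e-12 J

51.710148 pJ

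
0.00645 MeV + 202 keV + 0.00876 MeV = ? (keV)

217.21 keV

In keV:
  0.00645 MeV = 0.00645 × 10³ keV = 6.45
  202 keV → 202
  0.00876 MeV = 0.00876 × 10³ keV = 8.76
Sum: 6.45 + 202 + 8.76 = 217.21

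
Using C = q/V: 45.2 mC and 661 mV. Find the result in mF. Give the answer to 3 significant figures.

(45.2e-3) / (661e-3) = 0.068381 F

68.4 mF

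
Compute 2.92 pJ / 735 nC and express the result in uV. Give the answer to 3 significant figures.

3.97 uV

(2.92e-12) / (735e-9) = 0.0039728e-3 V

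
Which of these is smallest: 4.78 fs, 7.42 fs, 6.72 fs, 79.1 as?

4.78 fs = 0.00000000000000478 s
7.42 fs = 0.00000000000000742 s
6.72 fs = 0.00000000000000672 s
79.1 as = 0.0000000000000000791 s

79.1 as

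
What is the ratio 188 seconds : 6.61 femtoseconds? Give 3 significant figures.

(188) / (6.61 × 10⁻¹⁵) = 28.44 × 10¹⁵

28400000000000000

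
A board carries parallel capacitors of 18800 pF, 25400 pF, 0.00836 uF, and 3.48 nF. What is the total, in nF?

In nF:
  18800 pF = 18800 × 10⁻³ nF = 18.8
  25400 pF = 25400 × 10⁻³ nF = 25.4
  0.00836 uF = 0.00836 × 10³ nF = 8.36
  3.48 nF → 3.48
Sum: 18.8 + 25.4 + 8.36 + 3.48 = 56.04

56.04 nF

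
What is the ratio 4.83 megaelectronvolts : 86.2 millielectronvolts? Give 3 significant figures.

56000000

(4.83e6) / (86.2e-3) = 0.05603e9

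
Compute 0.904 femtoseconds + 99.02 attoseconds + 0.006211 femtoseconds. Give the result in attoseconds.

1009.231 attoseconds

In attoseconds:
  0.904 femtoseconds = 0.904 × 10^3 attoseconds = 904
  99.02 attoseconds → 99.02
  0.006211 femtoseconds = 0.006211 × 10^3 attoseconds = 6.211
Sum: 904 + 99.02 + 6.211 = 1009.231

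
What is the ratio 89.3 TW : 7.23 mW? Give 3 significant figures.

12400000000000000

(89.3 × 10^12) / (7.23 × 10^-3) = 12.35 × 10^15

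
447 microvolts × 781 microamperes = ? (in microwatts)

0.349107 microwatts

447 × 10^-6 × 781 × 10^-6 = 349107 × 10^-12 W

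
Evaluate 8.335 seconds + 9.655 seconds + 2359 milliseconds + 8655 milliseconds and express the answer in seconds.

29.004 seconds

In seconds:
  8.335 seconds → 8.335
  9.655 seconds → 9.655
  2359 milliseconds = 2359 × 10^-3 seconds = 2.359
  8655 milliseconds = 8655 × 10^-3 seconds = 8.655
Sum: 8.335 + 9.655 + 2.359 + 8.655 = 29.004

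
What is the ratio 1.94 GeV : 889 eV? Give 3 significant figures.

(1.94e9) / (889) = 0.002182e9

2180000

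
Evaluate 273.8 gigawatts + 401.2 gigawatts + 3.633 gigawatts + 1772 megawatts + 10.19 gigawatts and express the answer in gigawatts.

690.595 gigawatts

In gigawatts:
  273.8 gigawatts → 273.8
  401.2 gigawatts → 401.2
  3.633 gigawatts → 3.633
  1772 megawatts = 1772 × 10^-3 gigawatts = 1.772
  10.19 gigawatts → 10.19
Sum: 273.8 + 401.2 + 3.633 + 1.772 + 10.19 = 690.595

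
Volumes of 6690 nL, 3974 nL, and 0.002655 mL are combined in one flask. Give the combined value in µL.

In µL:
  6690 nL = 6690e-3 µL = 6.69
  3974 nL = 3974e-3 µL = 3.974
  0.002655 mL = 0.002655e3 µL = 2.655
Sum: 6.69 + 3.974 + 2.655 = 13.319

13.319 µL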